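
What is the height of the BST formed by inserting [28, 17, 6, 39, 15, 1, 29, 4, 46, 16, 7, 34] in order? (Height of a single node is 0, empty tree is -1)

Insertion order: [28, 17, 6, 39, 15, 1, 29, 4, 46, 16, 7, 34]
Tree (level-order array): [28, 17, 39, 6, None, 29, 46, 1, 15, None, 34, None, None, None, 4, 7, 16]
Compute height bottom-up (empty subtree = -1):
  height(4) = 1 + max(-1, -1) = 0
  height(1) = 1 + max(-1, 0) = 1
  height(7) = 1 + max(-1, -1) = 0
  height(16) = 1 + max(-1, -1) = 0
  height(15) = 1 + max(0, 0) = 1
  height(6) = 1 + max(1, 1) = 2
  height(17) = 1 + max(2, -1) = 3
  height(34) = 1 + max(-1, -1) = 0
  height(29) = 1 + max(-1, 0) = 1
  height(46) = 1 + max(-1, -1) = 0
  height(39) = 1 + max(1, 0) = 2
  height(28) = 1 + max(3, 2) = 4
Height = 4


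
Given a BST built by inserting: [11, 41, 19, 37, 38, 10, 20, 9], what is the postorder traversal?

Tree insertion order: [11, 41, 19, 37, 38, 10, 20, 9]
Tree (level-order array): [11, 10, 41, 9, None, 19, None, None, None, None, 37, 20, 38]
Postorder traversal: [9, 10, 20, 38, 37, 19, 41, 11]


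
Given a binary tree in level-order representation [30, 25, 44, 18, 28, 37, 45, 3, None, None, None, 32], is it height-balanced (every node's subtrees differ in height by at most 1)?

Tree (level-order array): [30, 25, 44, 18, 28, 37, 45, 3, None, None, None, 32]
Definition: a tree is height-balanced if, at every node, |h(left) - h(right)| <= 1 (empty subtree has height -1).
Bottom-up per-node check:
  node 3: h_left=-1, h_right=-1, diff=0 [OK], height=0
  node 18: h_left=0, h_right=-1, diff=1 [OK], height=1
  node 28: h_left=-1, h_right=-1, diff=0 [OK], height=0
  node 25: h_left=1, h_right=0, diff=1 [OK], height=2
  node 32: h_left=-1, h_right=-1, diff=0 [OK], height=0
  node 37: h_left=0, h_right=-1, diff=1 [OK], height=1
  node 45: h_left=-1, h_right=-1, diff=0 [OK], height=0
  node 44: h_left=1, h_right=0, diff=1 [OK], height=2
  node 30: h_left=2, h_right=2, diff=0 [OK], height=3
All nodes satisfy the balance condition.
Result: Balanced


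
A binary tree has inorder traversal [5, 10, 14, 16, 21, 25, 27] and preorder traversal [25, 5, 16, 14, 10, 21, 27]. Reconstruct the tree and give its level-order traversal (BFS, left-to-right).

Inorder:  [5, 10, 14, 16, 21, 25, 27]
Preorder: [25, 5, 16, 14, 10, 21, 27]
Algorithm: preorder visits root first, so consume preorder in order;
for each root, split the current inorder slice at that value into
left-subtree inorder and right-subtree inorder, then recurse.
Recursive splits:
  root=25; inorder splits into left=[5, 10, 14, 16, 21], right=[27]
  root=5; inorder splits into left=[], right=[10, 14, 16, 21]
  root=16; inorder splits into left=[10, 14], right=[21]
  root=14; inorder splits into left=[10], right=[]
  root=10; inorder splits into left=[], right=[]
  root=21; inorder splits into left=[], right=[]
  root=27; inorder splits into left=[], right=[]
Reconstructed level-order: [25, 5, 27, 16, 14, 21, 10]


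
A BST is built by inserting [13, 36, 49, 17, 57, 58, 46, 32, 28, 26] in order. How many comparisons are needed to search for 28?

Search path for 28: 13 -> 36 -> 17 -> 32 -> 28
Found: True
Comparisons: 5


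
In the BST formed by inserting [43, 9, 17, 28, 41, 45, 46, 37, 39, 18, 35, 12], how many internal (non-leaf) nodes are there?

Tree built from: [43, 9, 17, 28, 41, 45, 46, 37, 39, 18, 35, 12]
Tree (level-order array): [43, 9, 45, None, 17, None, 46, 12, 28, None, None, None, None, 18, 41, None, None, 37, None, 35, 39]
Rule: An internal node has at least one child.
Per-node child counts:
  node 43: 2 child(ren)
  node 9: 1 child(ren)
  node 17: 2 child(ren)
  node 12: 0 child(ren)
  node 28: 2 child(ren)
  node 18: 0 child(ren)
  node 41: 1 child(ren)
  node 37: 2 child(ren)
  node 35: 0 child(ren)
  node 39: 0 child(ren)
  node 45: 1 child(ren)
  node 46: 0 child(ren)
Matching nodes: [43, 9, 17, 28, 41, 37, 45]
Count of internal (non-leaf) nodes: 7


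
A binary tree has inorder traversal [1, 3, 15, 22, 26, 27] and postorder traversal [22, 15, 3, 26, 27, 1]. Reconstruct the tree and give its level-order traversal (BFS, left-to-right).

Inorder:   [1, 3, 15, 22, 26, 27]
Postorder: [22, 15, 3, 26, 27, 1]
Algorithm: postorder visits root last, so walk postorder right-to-left;
each value is the root of the current inorder slice — split it at that
value, recurse on the right subtree first, then the left.
Recursive splits:
  root=1; inorder splits into left=[], right=[3, 15, 22, 26, 27]
  root=27; inorder splits into left=[3, 15, 22, 26], right=[]
  root=26; inorder splits into left=[3, 15, 22], right=[]
  root=3; inorder splits into left=[], right=[15, 22]
  root=15; inorder splits into left=[], right=[22]
  root=22; inorder splits into left=[], right=[]
Reconstructed level-order: [1, 27, 26, 3, 15, 22]


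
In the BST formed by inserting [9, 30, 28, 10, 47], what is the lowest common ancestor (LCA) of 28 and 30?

Tree insertion order: [9, 30, 28, 10, 47]
Tree (level-order array): [9, None, 30, 28, 47, 10]
In a BST, the LCA of p=28, q=30 is the first node v on the
root-to-leaf path with p <= v <= q (go left if both < v, right if both > v).
Walk from root:
  at 9: both 28 and 30 > 9, go right
  at 30: 28 <= 30 <= 30, this is the LCA
LCA = 30


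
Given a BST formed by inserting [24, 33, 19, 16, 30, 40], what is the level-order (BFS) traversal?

Tree insertion order: [24, 33, 19, 16, 30, 40]
Tree (level-order array): [24, 19, 33, 16, None, 30, 40]
BFS from the root, enqueuing left then right child of each popped node:
  queue [24] -> pop 24, enqueue [19, 33], visited so far: [24]
  queue [19, 33] -> pop 19, enqueue [16], visited so far: [24, 19]
  queue [33, 16] -> pop 33, enqueue [30, 40], visited so far: [24, 19, 33]
  queue [16, 30, 40] -> pop 16, enqueue [none], visited so far: [24, 19, 33, 16]
  queue [30, 40] -> pop 30, enqueue [none], visited so far: [24, 19, 33, 16, 30]
  queue [40] -> pop 40, enqueue [none], visited so far: [24, 19, 33, 16, 30, 40]
Result: [24, 19, 33, 16, 30, 40]


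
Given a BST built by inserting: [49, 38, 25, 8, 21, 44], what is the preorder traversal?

Tree insertion order: [49, 38, 25, 8, 21, 44]
Tree (level-order array): [49, 38, None, 25, 44, 8, None, None, None, None, 21]
Preorder traversal: [49, 38, 25, 8, 21, 44]


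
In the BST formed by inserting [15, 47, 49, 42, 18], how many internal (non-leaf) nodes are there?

Tree built from: [15, 47, 49, 42, 18]
Tree (level-order array): [15, None, 47, 42, 49, 18]
Rule: An internal node has at least one child.
Per-node child counts:
  node 15: 1 child(ren)
  node 47: 2 child(ren)
  node 42: 1 child(ren)
  node 18: 0 child(ren)
  node 49: 0 child(ren)
Matching nodes: [15, 47, 42]
Count of internal (non-leaf) nodes: 3


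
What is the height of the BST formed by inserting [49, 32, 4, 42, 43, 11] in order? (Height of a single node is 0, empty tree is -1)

Insertion order: [49, 32, 4, 42, 43, 11]
Tree (level-order array): [49, 32, None, 4, 42, None, 11, None, 43]
Compute height bottom-up (empty subtree = -1):
  height(11) = 1 + max(-1, -1) = 0
  height(4) = 1 + max(-1, 0) = 1
  height(43) = 1 + max(-1, -1) = 0
  height(42) = 1 + max(-1, 0) = 1
  height(32) = 1 + max(1, 1) = 2
  height(49) = 1 + max(2, -1) = 3
Height = 3


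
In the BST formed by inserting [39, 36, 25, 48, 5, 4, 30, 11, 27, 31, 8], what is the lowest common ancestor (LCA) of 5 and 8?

Tree insertion order: [39, 36, 25, 48, 5, 4, 30, 11, 27, 31, 8]
Tree (level-order array): [39, 36, 48, 25, None, None, None, 5, 30, 4, 11, 27, 31, None, None, 8]
In a BST, the LCA of p=5, q=8 is the first node v on the
root-to-leaf path with p <= v <= q (go left if both < v, right if both > v).
Walk from root:
  at 39: both 5 and 8 < 39, go left
  at 36: both 5 and 8 < 36, go left
  at 25: both 5 and 8 < 25, go left
  at 5: 5 <= 5 <= 8, this is the LCA
LCA = 5


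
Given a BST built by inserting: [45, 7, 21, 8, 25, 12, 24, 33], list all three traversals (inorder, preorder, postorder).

Tree insertion order: [45, 7, 21, 8, 25, 12, 24, 33]
Tree (level-order array): [45, 7, None, None, 21, 8, 25, None, 12, 24, 33]
Inorder (L, root, R): [7, 8, 12, 21, 24, 25, 33, 45]
Preorder (root, L, R): [45, 7, 21, 8, 12, 25, 24, 33]
Postorder (L, R, root): [12, 8, 24, 33, 25, 21, 7, 45]


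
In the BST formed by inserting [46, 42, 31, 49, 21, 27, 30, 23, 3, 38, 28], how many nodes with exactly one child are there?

Tree built from: [46, 42, 31, 49, 21, 27, 30, 23, 3, 38, 28]
Tree (level-order array): [46, 42, 49, 31, None, None, None, 21, 38, 3, 27, None, None, None, None, 23, 30, None, None, 28]
Rule: These are nodes with exactly 1 non-null child.
Per-node child counts:
  node 46: 2 child(ren)
  node 42: 1 child(ren)
  node 31: 2 child(ren)
  node 21: 2 child(ren)
  node 3: 0 child(ren)
  node 27: 2 child(ren)
  node 23: 0 child(ren)
  node 30: 1 child(ren)
  node 28: 0 child(ren)
  node 38: 0 child(ren)
  node 49: 0 child(ren)
Matching nodes: [42, 30]
Count of nodes with exactly one child: 2


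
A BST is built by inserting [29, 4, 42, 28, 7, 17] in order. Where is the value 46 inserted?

Starting tree (level order): [29, 4, 42, None, 28, None, None, 7, None, None, 17]
Insertion path: 29 -> 42
Result: insert 46 as right child of 42
Final tree (level order): [29, 4, 42, None, 28, None, 46, 7, None, None, None, None, 17]


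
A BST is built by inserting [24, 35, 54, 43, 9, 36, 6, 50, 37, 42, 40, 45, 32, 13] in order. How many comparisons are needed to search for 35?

Search path for 35: 24 -> 35
Found: True
Comparisons: 2


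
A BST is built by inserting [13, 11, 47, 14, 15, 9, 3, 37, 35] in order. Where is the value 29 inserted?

Starting tree (level order): [13, 11, 47, 9, None, 14, None, 3, None, None, 15, None, None, None, 37, 35]
Insertion path: 13 -> 47 -> 14 -> 15 -> 37 -> 35
Result: insert 29 as left child of 35
Final tree (level order): [13, 11, 47, 9, None, 14, None, 3, None, None, 15, None, None, None, 37, 35, None, 29]


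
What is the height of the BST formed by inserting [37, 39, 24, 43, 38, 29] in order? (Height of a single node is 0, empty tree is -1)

Insertion order: [37, 39, 24, 43, 38, 29]
Tree (level-order array): [37, 24, 39, None, 29, 38, 43]
Compute height bottom-up (empty subtree = -1):
  height(29) = 1 + max(-1, -1) = 0
  height(24) = 1 + max(-1, 0) = 1
  height(38) = 1 + max(-1, -1) = 0
  height(43) = 1 + max(-1, -1) = 0
  height(39) = 1 + max(0, 0) = 1
  height(37) = 1 + max(1, 1) = 2
Height = 2


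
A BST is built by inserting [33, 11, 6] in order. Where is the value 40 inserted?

Starting tree (level order): [33, 11, None, 6]
Insertion path: 33
Result: insert 40 as right child of 33
Final tree (level order): [33, 11, 40, 6]


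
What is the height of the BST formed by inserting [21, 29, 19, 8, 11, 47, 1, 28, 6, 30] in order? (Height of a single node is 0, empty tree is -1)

Insertion order: [21, 29, 19, 8, 11, 47, 1, 28, 6, 30]
Tree (level-order array): [21, 19, 29, 8, None, 28, 47, 1, 11, None, None, 30, None, None, 6]
Compute height bottom-up (empty subtree = -1):
  height(6) = 1 + max(-1, -1) = 0
  height(1) = 1 + max(-1, 0) = 1
  height(11) = 1 + max(-1, -1) = 0
  height(8) = 1 + max(1, 0) = 2
  height(19) = 1 + max(2, -1) = 3
  height(28) = 1 + max(-1, -1) = 0
  height(30) = 1 + max(-1, -1) = 0
  height(47) = 1 + max(0, -1) = 1
  height(29) = 1 + max(0, 1) = 2
  height(21) = 1 + max(3, 2) = 4
Height = 4


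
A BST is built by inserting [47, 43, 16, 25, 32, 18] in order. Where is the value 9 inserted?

Starting tree (level order): [47, 43, None, 16, None, None, 25, 18, 32]
Insertion path: 47 -> 43 -> 16
Result: insert 9 as left child of 16
Final tree (level order): [47, 43, None, 16, None, 9, 25, None, None, 18, 32]


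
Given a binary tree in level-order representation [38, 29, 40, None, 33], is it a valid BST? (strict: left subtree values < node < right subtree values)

Level-order array: [38, 29, 40, None, 33]
Validate using subtree bounds (lo, hi): at each node, require lo < value < hi,
then recurse left with hi=value and right with lo=value.
Preorder trace (stopping at first violation):
  at node 38 with bounds (-inf, +inf): OK
  at node 29 with bounds (-inf, 38): OK
  at node 33 with bounds (29, 38): OK
  at node 40 with bounds (38, +inf): OK
No violation found at any node.
Result: Valid BST


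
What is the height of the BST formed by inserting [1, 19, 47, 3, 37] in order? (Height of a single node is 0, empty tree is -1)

Insertion order: [1, 19, 47, 3, 37]
Tree (level-order array): [1, None, 19, 3, 47, None, None, 37]
Compute height bottom-up (empty subtree = -1):
  height(3) = 1 + max(-1, -1) = 0
  height(37) = 1 + max(-1, -1) = 0
  height(47) = 1 + max(0, -1) = 1
  height(19) = 1 + max(0, 1) = 2
  height(1) = 1 + max(-1, 2) = 3
Height = 3


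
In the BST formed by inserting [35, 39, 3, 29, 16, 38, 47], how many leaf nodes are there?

Tree built from: [35, 39, 3, 29, 16, 38, 47]
Tree (level-order array): [35, 3, 39, None, 29, 38, 47, 16]
Rule: A leaf has 0 children.
Per-node child counts:
  node 35: 2 child(ren)
  node 3: 1 child(ren)
  node 29: 1 child(ren)
  node 16: 0 child(ren)
  node 39: 2 child(ren)
  node 38: 0 child(ren)
  node 47: 0 child(ren)
Matching nodes: [16, 38, 47]
Count of leaf nodes: 3


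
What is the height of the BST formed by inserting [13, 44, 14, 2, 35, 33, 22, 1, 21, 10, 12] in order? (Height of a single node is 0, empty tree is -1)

Insertion order: [13, 44, 14, 2, 35, 33, 22, 1, 21, 10, 12]
Tree (level-order array): [13, 2, 44, 1, 10, 14, None, None, None, None, 12, None, 35, None, None, 33, None, 22, None, 21]
Compute height bottom-up (empty subtree = -1):
  height(1) = 1 + max(-1, -1) = 0
  height(12) = 1 + max(-1, -1) = 0
  height(10) = 1 + max(-1, 0) = 1
  height(2) = 1 + max(0, 1) = 2
  height(21) = 1 + max(-1, -1) = 0
  height(22) = 1 + max(0, -1) = 1
  height(33) = 1 + max(1, -1) = 2
  height(35) = 1 + max(2, -1) = 3
  height(14) = 1 + max(-1, 3) = 4
  height(44) = 1 + max(4, -1) = 5
  height(13) = 1 + max(2, 5) = 6
Height = 6


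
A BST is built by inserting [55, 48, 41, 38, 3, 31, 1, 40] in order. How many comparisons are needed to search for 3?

Search path for 3: 55 -> 48 -> 41 -> 38 -> 3
Found: True
Comparisons: 5


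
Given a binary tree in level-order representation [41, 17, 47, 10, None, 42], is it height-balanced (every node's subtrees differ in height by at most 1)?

Tree (level-order array): [41, 17, 47, 10, None, 42]
Definition: a tree is height-balanced if, at every node, |h(left) - h(right)| <= 1 (empty subtree has height -1).
Bottom-up per-node check:
  node 10: h_left=-1, h_right=-1, diff=0 [OK], height=0
  node 17: h_left=0, h_right=-1, diff=1 [OK], height=1
  node 42: h_left=-1, h_right=-1, diff=0 [OK], height=0
  node 47: h_left=0, h_right=-1, diff=1 [OK], height=1
  node 41: h_left=1, h_right=1, diff=0 [OK], height=2
All nodes satisfy the balance condition.
Result: Balanced


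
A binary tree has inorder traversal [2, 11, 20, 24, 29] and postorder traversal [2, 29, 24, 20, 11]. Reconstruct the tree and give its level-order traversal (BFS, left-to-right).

Inorder:   [2, 11, 20, 24, 29]
Postorder: [2, 29, 24, 20, 11]
Algorithm: postorder visits root last, so walk postorder right-to-left;
each value is the root of the current inorder slice — split it at that
value, recurse on the right subtree first, then the left.
Recursive splits:
  root=11; inorder splits into left=[2], right=[20, 24, 29]
  root=20; inorder splits into left=[], right=[24, 29]
  root=24; inorder splits into left=[], right=[29]
  root=29; inorder splits into left=[], right=[]
  root=2; inorder splits into left=[], right=[]
Reconstructed level-order: [11, 2, 20, 24, 29]


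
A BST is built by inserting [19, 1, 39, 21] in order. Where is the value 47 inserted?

Starting tree (level order): [19, 1, 39, None, None, 21]
Insertion path: 19 -> 39
Result: insert 47 as right child of 39
Final tree (level order): [19, 1, 39, None, None, 21, 47]


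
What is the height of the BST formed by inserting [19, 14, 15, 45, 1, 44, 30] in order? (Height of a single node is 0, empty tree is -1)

Insertion order: [19, 14, 15, 45, 1, 44, 30]
Tree (level-order array): [19, 14, 45, 1, 15, 44, None, None, None, None, None, 30]
Compute height bottom-up (empty subtree = -1):
  height(1) = 1 + max(-1, -1) = 0
  height(15) = 1 + max(-1, -1) = 0
  height(14) = 1 + max(0, 0) = 1
  height(30) = 1 + max(-1, -1) = 0
  height(44) = 1 + max(0, -1) = 1
  height(45) = 1 + max(1, -1) = 2
  height(19) = 1 + max(1, 2) = 3
Height = 3


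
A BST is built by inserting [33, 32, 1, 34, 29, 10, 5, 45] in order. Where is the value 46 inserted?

Starting tree (level order): [33, 32, 34, 1, None, None, 45, None, 29, None, None, 10, None, 5]
Insertion path: 33 -> 34 -> 45
Result: insert 46 as right child of 45
Final tree (level order): [33, 32, 34, 1, None, None, 45, None, 29, None, 46, 10, None, None, None, 5]


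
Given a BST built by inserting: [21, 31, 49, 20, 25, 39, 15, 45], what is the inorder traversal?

Tree insertion order: [21, 31, 49, 20, 25, 39, 15, 45]
Tree (level-order array): [21, 20, 31, 15, None, 25, 49, None, None, None, None, 39, None, None, 45]
Inorder traversal: [15, 20, 21, 25, 31, 39, 45, 49]


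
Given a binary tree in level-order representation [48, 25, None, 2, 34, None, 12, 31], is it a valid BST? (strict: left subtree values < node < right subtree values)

Level-order array: [48, 25, None, 2, 34, None, 12, 31]
Validate using subtree bounds (lo, hi): at each node, require lo < value < hi,
then recurse left with hi=value and right with lo=value.
Preorder trace (stopping at first violation):
  at node 48 with bounds (-inf, +inf): OK
  at node 25 with bounds (-inf, 48): OK
  at node 2 with bounds (-inf, 25): OK
  at node 12 with bounds (2, 25): OK
  at node 34 with bounds (25, 48): OK
  at node 31 with bounds (25, 34): OK
No violation found at any node.
Result: Valid BST


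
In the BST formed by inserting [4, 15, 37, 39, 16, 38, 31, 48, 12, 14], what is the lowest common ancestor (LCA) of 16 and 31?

Tree insertion order: [4, 15, 37, 39, 16, 38, 31, 48, 12, 14]
Tree (level-order array): [4, None, 15, 12, 37, None, 14, 16, 39, None, None, None, 31, 38, 48]
In a BST, the LCA of p=16, q=31 is the first node v on the
root-to-leaf path with p <= v <= q (go left if both < v, right if both > v).
Walk from root:
  at 4: both 16 and 31 > 4, go right
  at 15: both 16 and 31 > 15, go right
  at 37: both 16 and 31 < 37, go left
  at 16: 16 <= 16 <= 31, this is the LCA
LCA = 16


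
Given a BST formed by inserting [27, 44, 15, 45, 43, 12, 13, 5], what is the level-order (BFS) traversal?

Tree insertion order: [27, 44, 15, 45, 43, 12, 13, 5]
Tree (level-order array): [27, 15, 44, 12, None, 43, 45, 5, 13]
BFS from the root, enqueuing left then right child of each popped node:
  queue [27] -> pop 27, enqueue [15, 44], visited so far: [27]
  queue [15, 44] -> pop 15, enqueue [12], visited so far: [27, 15]
  queue [44, 12] -> pop 44, enqueue [43, 45], visited so far: [27, 15, 44]
  queue [12, 43, 45] -> pop 12, enqueue [5, 13], visited so far: [27, 15, 44, 12]
  queue [43, 45, 5, 13] -> pop 43, enqueue [none], visited so far: [27, 15, 44, 12, 43]
  queue [45, 5, 13] -> pop 45, enqueue [none], visited so far: [27, 15, 44, 12, 43, 45]
  queue [5, 13] -> pop 5, enqueue [none], visited so far: [27, 15, 44, 12, 43, 45, 5]
  queue [13] -> pop 13, enqueue [none], visited so far: [27, 15, 44, 12, 43, 45, 5, 13]
Result: [27, 15, 44, 12, 43, 45, 5, 13]


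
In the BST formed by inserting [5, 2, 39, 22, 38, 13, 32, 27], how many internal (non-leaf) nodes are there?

Tree built from: [5, 2, 39, 22, 38, 13, 32, 27]
Tree (level-order array): [5, 2, 39, None, None, 22, None, 13, 38, None, None, 32, None, 27]
Rule: An internal node has at least one child.
Per-node child counts:
  node 5: 2 child(ren)
  node 2: 0 child(ren)
  node 39: 1 child(ren)
  node 22: 2 child(ren)
  node 13: 0 child(ren)
  node 38: 1 child(ren)
  node 32: 1 child(ren)
  node 27: 0 child(ren)
Matching nodes: [5, 39, 22, 38, 32]
Count of internal (non-leaf) nodes: 5


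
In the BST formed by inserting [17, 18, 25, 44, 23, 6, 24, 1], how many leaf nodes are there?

Tree built from: [17, 18, 25, 44, 23, 6, 24, 1]
Tree (level-order array): [17, 6, 18, 1, None, None, 25, None, None, 23, 44, None, 24]
Rule: A leaf has 0 children.
Per-node child counts:
  node 17: 2 child(ren)
  node 6: 1 child(ren)
  node 1: 0 child(ren)
  node 18: 1 child(ren)
  node 25: 2 child(ren)
  node 23: 1 child(ren)
  node 24: 0 child(ren)
  node 44: 0 child(ren)
Matching nodes: [1, 24, 44]
Count of leaf nodes: 3


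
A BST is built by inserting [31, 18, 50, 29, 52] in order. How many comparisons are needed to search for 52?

Search path for 52: 31 -> 50 -> 52
Found: True
Comparisons: 3


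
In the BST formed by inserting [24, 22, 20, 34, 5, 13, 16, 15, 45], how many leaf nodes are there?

Tree built from: [24, 22, 20, 34, 5, 13, 16, 15, 45]
Tree (level-order array): [24, 22, 34, 20, None, None, 45, 5, None, None, None, None, 13, None, 16, 15]
Rule: A leaf has 0 children.
Per-node child counts:
  node 24: 2 child(ren)
  node 22: 1 child(ren)
  node 20: 1 child(ren)
  node 5: 1 child(ren)
  node 13: 1 child(ren)
  node 16: 1 child(ren)
  node 15: 0 child(ren)
  node 34: 1 child(ren)
  node 45: 0 child(ren)
Matching nodes: [15, 45]
Count of leaf nodes: 2


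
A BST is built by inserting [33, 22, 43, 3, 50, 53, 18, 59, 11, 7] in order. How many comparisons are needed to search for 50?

Search path for 50: 33 -> 43 -> 50
Found: True
Comparisons: 3


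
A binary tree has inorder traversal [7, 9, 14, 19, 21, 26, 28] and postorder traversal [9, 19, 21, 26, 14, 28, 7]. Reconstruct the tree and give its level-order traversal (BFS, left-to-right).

Inorder:   [7, 9, 14, 19, 21, 26, 28]
Postorder: [9, 19, 21, 26, 14, 28, 7]
Algorithm: postorder visits root last, so walk postorder right-to-left;
each value is the root of the current inorder slice — split it at that
value, recurse on the right subtree first, then the left.
Recursive splits:
  root=7; inorder splits into left=[], right=[9, 14, 19, 21, 26, 28]
  root=28; inorder splits into left=[9, 14, 19, 21, 26], right=[]
  root=14; inorder splits into left=[9], right=[19, 21, 26]
  root=26; inorder splits into left=[19, 21], right=[]
  root=21; inorder splits into left=[19], right=[]
  root=19; inorder splits into left=[], right=[]
  root=9; inorder splits into left=[], right=[]
Reconstructed level-order: [7, 28, 14, 9, 26, 21, 19]


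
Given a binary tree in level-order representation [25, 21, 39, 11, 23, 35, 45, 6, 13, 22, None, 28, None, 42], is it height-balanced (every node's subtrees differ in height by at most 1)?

Tree (level-order array): [25, 21, 39, 11, 23, 35, 45, 6, 13, 22, None, 28, None, 42]
Definition: a tree is height-balanced if, at every node, |h(left) - h(right)| <= 1 (empty subtree has height -1).
Bottom-up per-node check:
  node 6: h_left=-1, h_right=-1, diff=0 [OK], height=0
  node 13: h_left=-1, h_right=-1, diff=0 [OK], height=0
  node 11: h_left=0, h_right=0, diff=0 [OK], height=1
  node 22: h_left=-1, h_right=-1, diff=0 [OK], height=0
  node 23: h_left=0, h_right=-1, diff=1 [OK], height=1
  node 21: h_left=1, h_right=1, diff=0 [OK], height=2
  node 28: h_left=-1, h_right=-1, diff=0 [OK], height=0
  node 35: h_left=0, h_right=-1, diff=1 [OK], height=1
  node 42: h_left=-1, h_right=-1, diff=0 [OK], height=0
  node 45: h_left=0, h_right=-1, diff=1 [OK], height=1
  node 39: h_left=1, h_right=1, diff=0 [OK], height=2
  node 25: h_left=2, h_right=2, diff=0 [OK], height=3
All nodes satisfy the balance condition.
Result: Balanced


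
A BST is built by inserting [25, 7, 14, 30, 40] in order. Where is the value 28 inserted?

Starting tree (level order): [25, 7, 30, None, 14, None, 40]
Insertion path: 25 -> 30
Result: insert 28 as left child of 30
Final tree (level order): [25, 7, 30, None, 14, 28, 40]


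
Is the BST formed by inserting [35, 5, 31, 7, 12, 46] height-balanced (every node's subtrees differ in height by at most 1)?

Tree (level-order array): [35, 5, 46, None, 31, None, None, 7, None, None, 12]
Definition: a tree is height-balanced if, at every node, |h(left) - h(right)| <= 1 (empty subtree has height -1).
Bottom-up per-node check:
  node 12: h_left=-1, h_right=-1, diff=0 [OK], height=0
  node 7: h_left=-1, h_right=0, diff=1 [OK], height=1
  node 31: h_left=1, h_right=-1, diff=2 [FAIL (|1--1|=2 > 1)], height=2
  node 5: h_left=-1, h_right=2, diff=3 [FAIL (|-1-2|=3 > 1)], height=3
  node 46: h_left=-1, h_right=-1, diff=0 [OK], height=0
  node 35: h_left=3, h_right=0, diff=3 [FAIL (|3-0|=3 > 1)], height=4
Node 31 violates the condition: |1 - -1| = 2 > 1.
Result: Not balanced


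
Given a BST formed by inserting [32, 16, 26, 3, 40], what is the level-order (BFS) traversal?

Tree insertion order: [32, 16, 26, 3, 40]
Tree (level-order array): [32, 16, 40, 3, 26]
BFS from the root, enqueuing left then right child of each popped node:
  queue [32] -> pop 32, enqueue [16, 40], visited so far: [32]
  queue [16, 40] -> pop 16, enqueue [3, 26], visited so far: [32, 16]
  queue [40, 3, 26] -> pop 40, enqueue [none], visited so far: [32, 16, 40]
  queue [3, 26] -> pop 3, enqueue [none], visited so far: [32, 16, 40, 3]
  queue [26] -> pop 26, enqueue [none], visited so far: [32, 16, 40, 3, 26]
Result: [32, 16, 40, 3, 26]


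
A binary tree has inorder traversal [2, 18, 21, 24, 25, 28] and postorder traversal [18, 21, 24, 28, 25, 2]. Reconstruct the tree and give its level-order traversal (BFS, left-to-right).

Inorder:   [2, 18, 21, 24, 25, 28]
Postorder: [18, 21, 24, 28, 25, 2]
Algorithm: postorder visits root last, so walk postorder right-to-left;
each value is the root of the current inorder slice — split it at that
value, recurse on the right subtree first, then the left.
Recursive splits:
  root=2; inorder splits into left=[], right=[18, 21, 24, 25, 28]
  root=25; inorder splits into left=[18, 21, 24], right=[28]
  root=28; inorder splits into left=[], right=[]
  root=24; inorder splits into left=[18, 21], right=[]
  root=21; inorder splits into left=[18], right=[]
  root=18; inorder splits into left=[], right=[]
Reconstructed level-order: [2, 25, 24, 28, 21, 18]


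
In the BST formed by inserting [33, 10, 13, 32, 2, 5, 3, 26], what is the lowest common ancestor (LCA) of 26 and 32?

Tree insertion order: [33, 10, 13, 32, 2, 5, 3, 26]
Tree (level-order array): [33, 10, None, 2, 13, None, 5, None, 32, 3, None, 26]
In a BST, the LCA of p=26, q=32 is the first node v on the
root-to-leaf path with p <= v <= q (go left if both < v, right if both > v).
Walk from root:
  at 33: both 26 and 32 < 33, go left
  at 10: both 26 and 32 > 10, go right
  at 13: both 26 and 32 > 13, go right
  at 32: 26 <= 32 <= 32, this is the LCA
LCA = 32


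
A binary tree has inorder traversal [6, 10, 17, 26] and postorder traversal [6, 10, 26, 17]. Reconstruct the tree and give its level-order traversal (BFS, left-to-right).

Inorder:   [6, 10, 17, 26]
Postorder: [6, 10, 26, 17]
Algorithm: postorder visits root last, so walk postorder right-to-left;
each value is the root of the current inorder slice — split it at that
value, recurse on the right subtree first, then the left.
Recursive splits:
  root=17; inorder splits into left=[6, 10], right=[26]
  root=26; inorder splits into left=[], right=[]
  root=10; inorder splits into left=[6], right=[]
  root=6; inorder splits into left=[], right=[]
Reconstructed level-order: [17, 10, 26, 6]


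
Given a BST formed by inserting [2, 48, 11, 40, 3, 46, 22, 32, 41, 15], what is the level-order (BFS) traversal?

Tree insertion order: [2, 48, 11, 40, 3, 46, 22, 32, 41, 15]
Tree (level-order array): [2, None, 48, 11, None, 3, 40, None, None, 22, 46, 15, 32, 41]
BFS from the root, enqueuing left then right child of each popped node:
  queue [2] -> pop 2, enqueue [48], visited so far: [2]
  queue [48] -> pop 48, enqueue [11], visited so far: [2, 48]
  queue [11] -> pop 11, enqueue [3, 40], visited so far: [2, 48, 11]
  queue [3, 40] -> pop 3, enqueue [none], visited so far: [2, 48, 11, 3]
  queue [40] -> pop 40, enqueue [22, 46], visited so far: [2, 48, 11, 3, 40]
  queue [22, 46] -> pop 22, enqueue [15, 32], visited so far: [2, 48, 11, 3, 40, 22]
  queue [46, 15, 32] -> pop 46, enqueue [41], visited so far: [2, 48, 11, 3, 40, 22, 46]
  queue [15, 32, 41] -> pop 15, enqueue [none], visited so far: [2, 48, 11, 3, 40, 22, 46, 15]
  queue [32, 41] -> pop 32, enqueue [none], visited so far: [2, 48, 11, 3, 40, 22, 46, 15, 32]
  queue [41] -> pop 41, enqueue [none], visited so far: [2, 48, 11, 3, 40, 22, 46, 15, 32, 41]
Result: [2, 48, 11, 3, 40, 22, 46, 15, 32, 41]


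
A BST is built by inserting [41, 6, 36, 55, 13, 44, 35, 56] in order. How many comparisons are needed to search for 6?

Search path for 6: 41 -> 6
Found: True
Comparisons: 2


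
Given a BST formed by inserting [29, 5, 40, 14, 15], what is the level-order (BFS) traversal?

Tree insertion order: [29, 5, 40, 14, 15]
Tree (level-order array): [29, 5, 40, None, 14, None, None, None, 15]
BFS from the root, enqueuing left then right child of each popped node:
  queue [29] -> pop 29, enqueue [5, 40], visited so far: [29]
  queue [5, 40] -> pop 5, enqueue [14], visited so far: [29, 5]
  queue [40, 14] -> pop 40, enqueue [none], visited so far: [29, 5, 40]
  queue [14] -> pop 14, enqueue [15], visited so far: [29, 5, 40, 14]
  queue [15] -> pop 15, enqueue [none], visited so far: [29, 5, 40, 14, 15]
Result: [29, 5, 40, 14, 15]


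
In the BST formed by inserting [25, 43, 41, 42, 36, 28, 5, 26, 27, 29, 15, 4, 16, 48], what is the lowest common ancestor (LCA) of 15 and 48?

Tree insertion order: [25, 43, 41, 42, 36, 28, 5, 26, 27, 29, 15, 4, 16, 48]
Tree (level-order array): [25, 5, 43, 4, 15, 41, 48, None, None, None, 16, 36, 42, None, None, None, None, 28, None, None, None, 26, 29, None, 27]
In a BST, the LCA of p=15, q=48 is the first node v on the
root-to-leaf path with p <= v <= q (go left if both < v, right if both > v).
Walk from root:
  at 25: 15 <= 25 <= 48, this is the LCA
LCA = 25


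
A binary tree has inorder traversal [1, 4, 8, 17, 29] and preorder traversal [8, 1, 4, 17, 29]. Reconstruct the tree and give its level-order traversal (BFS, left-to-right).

Inorder:  [1, 4, 8, 17, 29]
Preorder: [8, 1, 4, 17, 29]
Algorithm: preorder visits root first, so consume preorder in order;
for each root, split the current inorder slice at that value into
left-subtree inorder and right-subtree inorder, then recurse.
Recursive splits:
  root=8; inorder splits into left=[1, 4], right=[17, 29]
  root=1; inorder splits into left=[], right=[4]
  root=4; inorder splits into left=[], right=[]
  root=17; inorder splits into left=[], right=[29]
  root=29; inorder splits into left=[], right=[]
Reconstructed level-order: [8, 1, 17, 4, 29]


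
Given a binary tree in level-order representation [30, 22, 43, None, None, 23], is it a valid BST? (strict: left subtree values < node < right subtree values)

Level-order array: [30, 22, 43, None, None, 23]
Validate using subtree bounds (lo, hi): at each node, require lo < value < hi,
then recurse left with hi=value and right with lo=value.
Preorder trace (stopping at first violation):
  at node 30 with bounds (-inf, +inf): OK
  at node 22 with bounds (-inf, 30): OK
  at node 43 with bounds (30, +inf): OK
  at node 23 with bounds (30, 43): VIOLATION
Node 23 violates its bound: not (30 < 23 < 43).
Result: Not a valid BST


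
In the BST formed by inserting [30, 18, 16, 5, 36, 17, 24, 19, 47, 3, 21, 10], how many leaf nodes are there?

Tree built from: [30, 18, 16, 5, 36, 17, 24, 19, 47, 3, 21, 10]
Tree (level-order array): [30, 18, 36, 16, 24, None, 47, 5, 17, 19, None, None, None, 3, 10, None, None, None, 21]
Rule: A leaf has 0 children.
Per-node child counts:
  node 30: 2 child(ren)
  node 18: 2 child(ren)
  node 16: 2 child(ren)
  node 5: 2 child(ren)
  node 3: 0 child(ren)
  node 10: 0 child(ren)
  node 17: 0 child(ren)
  node 24: 1 child(ren)
  node 19: 1 child(ren)
  node 21: 0 child(ren)
  node 36: 1 child(ren)
  node 47: 0 child(ren)
Matching nodes: [3, 10, 17, 21, 47]
Count of leaf nodes: 5


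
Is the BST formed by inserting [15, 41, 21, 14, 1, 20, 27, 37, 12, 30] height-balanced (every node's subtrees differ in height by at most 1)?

Tree (level-order array): [15, 14, 41, 1, None, 21, None, None, 12, 20, 27, None, None, None, None, None, 37, 30]
Definition: a tree is height-balanced if, at every node, |h(left) - h(right)| <= 1 (empty subtree has height -1).
Bottom-up per-node check:
  node 12: h_left=-1, h_right=-1, diff=0 [OK], height=0
  node 1: h_left=-1, h_right=0, diff=1 [OK], height=1
  node 14: h_left=1, h_right=-1, diff=2 [FAIL (|1--1|=2 > 1)], height=2
  node 20: h_left=-1, h_right=-1, diff=0 [OK], height=0
  node 30: h_left=-1, h_right=-1, diff=0 [OK], height=0
  node 37: h_left=0, h_right=-1, diff=1 [OK], height=1
  node 27: h_left=-1, h_right=1, diff=2 [FAIL (|-1-1|=2 > 1)], height=2
  node 21: h_left=0, h_right=2, diff=2 [FAIL (|0-2|=2 > 1)], height=3
  node 41: h_left=3, h_right=-1, diff=4 [FAIL (|3--1|=4 > 1)], height=4
  node 15: h_left=2, h_right=4, diff=2 [FAIL (|2-4|=2 > 1)], height=5
Node 14 violates the condition: |1 - -1| = 2 > 1.
Result: Not balanced


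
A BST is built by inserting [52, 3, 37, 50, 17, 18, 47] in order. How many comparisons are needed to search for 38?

Search path for 38: 52 -> 3 -> 37 -> 50 -> 47
Found: False
Comparisons: 5


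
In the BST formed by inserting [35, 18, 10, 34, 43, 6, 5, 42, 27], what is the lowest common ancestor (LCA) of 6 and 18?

Tree insertion order: [35, 18, 10, 34, 43, 6, 5, 42, 27]
Tree (level-order array): [35, 18, 43, 10, 34, 42, None, 6, None, 27, None, None, None, 5]
In a BST, the LCA of p=6, q=18 is the first node v on the
root-to-leaf path with p <= v <= q (go left if both < v, right if both > v).
Walk from root:
  at 35: both 6 and 18 < 35, go left
  at 18: 6 <= 18 <= 18, this is the LCA
LCA = 18


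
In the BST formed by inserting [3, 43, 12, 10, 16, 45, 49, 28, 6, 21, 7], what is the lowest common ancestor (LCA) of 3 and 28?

Tree insertion order: [3, 43, 12, 10, 16, 45, 49, 28, 6, 21, 7]
Tree (level-order array): [3, None, 43, 12, 45, 10, 16, None, 49, 6, None, None, 28, None, None, None, 7, 21]
In a BST, the LCA of p=3, q=28 is the first node v on the
root-to-leaf path with p <= v <= q (go left if both < v, right if both > v).
Walk from root:
  at 3: 3 <= 3 <= 28, this is the LCA
LCA = 3


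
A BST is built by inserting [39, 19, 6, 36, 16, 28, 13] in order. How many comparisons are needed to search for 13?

Search path for 13: 39 -> 19 -> 6 -> 16 -> 13
Found: True
Comparisons: 5


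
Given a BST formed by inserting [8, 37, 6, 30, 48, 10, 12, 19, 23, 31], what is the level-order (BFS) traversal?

Tree insertion order: [8, 37, 6, 30, 48, 10, 12, 19, 23, 31]
Tree (level-order array): [8, 6, 37, None, None, 30, 48, 10, 31, None, None, None, 12, None, None, None, 19, None, 23]
BFS from the root, enqueuing left then right child of each popped node:
  queue [8] -> pop 8, enqueue [6, 37], visited so far: [8]
  queue [6, 37] -> pop 6, enqueue [none], visited so far: [8, 6]
  queue [37] -> pop 37, enqueue [30, 48], visited so far: [8, 6, 37]
  queue [30, 48] -> pop 30, enqueue [10, 31], visited so far: [8, 6, 37, 30]
  queue [48, 10, 31] -> pop 48, enqueue [none], visited so far: [8, 6, 37, 30, 48]
  queue [10, 31] -> pop 10, enqueue [12], visited so far: [8, 6, 37, 30, 48, 10]
  queue [31, 12] -> pop 31, enqueue [none], visited so far: [8, 6, 37, 30, 48, 10, 31]
  queue [12] -> pop 12, enqueue [19], visited so far: [8, 6, 37, 30, 48, 10, 31, 12]
  queue [19] -> pop 19, enqueue [23], visited so far: [8, 6, 37, 30, 48, 10, 31, 12, 19]
  queue [23] -> pop 23, enqueue [none], visited so far: [8, 6, 37, 30, 48, 10, 31, 12, 19, 23]
Result: [8, 6, 37, 30, 48, 10, 31, 12, 19, 23]


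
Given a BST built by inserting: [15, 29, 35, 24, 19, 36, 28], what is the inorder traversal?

Tree insertion order: [15, 29, 35, 24, 19, 36, 28]
Tree (level-order array): [15, None, 29, 24, 35, 19, 28, None, 36]
Inorder traversal: [15, 19, 24, 28, 29, 35, 36]


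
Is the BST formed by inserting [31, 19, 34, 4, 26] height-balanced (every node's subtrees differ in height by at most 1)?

Tree (level-order array): [31, 19, 34, 4, 26]
Definition: a tree is height-balanced if, at every node, |h(left) - h(right)| <= 1 (empty subtree has height -1).
Bottom-up per-node check:
  node 4: h_left=-1, h_right=-1, diff=0 [OK], height=0
  node 26: h_left=-1, h_right=-1, diff=0 [OK], height=0
  node 19: h_left=0, h_right=0, diff=0 [OK], height=1
  node 34: h_left=-1, h_right=-1, diff=0 [OK], height=0
  node 31: h_left=1, h_right=0, diff=1 [OK], height=2
All nodes satisfy the balance condition.
Result: Balanced


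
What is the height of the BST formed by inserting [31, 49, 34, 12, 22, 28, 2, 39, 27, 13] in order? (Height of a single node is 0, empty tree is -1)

Insertion order: [31, 49, 34, 12, 22, 28, 2, 39, 27, 13]
Tree (level-order array): [31, 12, 49, 2, 22, 34, None, None, None, 13, 28, None, 39, None, None, 27]
Compute height bottom-up (empty subtree = -1):
  height(2) = 1 + max(-1, -1) = 0
  height(13) = 1 + max(-1, -1) = 0
  height(27) = 1 + max(-1, -1) = 0
  height(28) = 1 + max(0, -1) = 1
  height(22) = 1 + max(0, 1) = 2
  height(12) = 1 + max(0, 2) = 3
  height(39) = 1 + max(-1, -1) = 0
  height(34) = 1 + max(-1, 0) = 1
  height(49) = 1 + max(1, -1) = 2
  height(31) = 1 + max(3, 2) = 4
Height = 4


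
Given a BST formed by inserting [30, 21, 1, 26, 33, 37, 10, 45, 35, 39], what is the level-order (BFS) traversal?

Tree insertion order: [30, 21, 1, 26, 33, 37, 10, 45, 35, 39]
Tree (level-order array): [30, 21, 33, 1, 26, None, 37, None, 10, None, None, 35, 45, None, None, None, None, 39]
BFS from the root, enqueuing left then right child of each popped node:
  queue [30] -> pop 30, enqueue [21, 33], visited so far: [30]
  queue [21, 33] -> pop 21, enqueue [1, 26], visited so far: [30, 21]
  queue [33, 1, 26] -> pop 33, enqueue [37], visited so far: [30, 21, 33]
  queue [1, 26, 37] -> pop 1, enqueue [10], visited so far: [30, 21, 33, 1]
  queue [26, 37, 10] -> pop 26, enqueue [none], visited so far: [30, 21, 33, 1, 26]
  queue [37, 10] -> pop 37, enqueue [35, 45], visited so far: [30, 21, 33, 1, 26, 37]
  queue [10, 35, 45] -> pop 10, enqueue [none], visited so far: [30, 21, 33, 1, 26, 37, 10]
  queue [35, 45] -> pop 35, enqueue [none], visited so far: [30, 21, 33, 1, 26, 37, 10, 35]
  queue [45] -> pop 45, enqueue [39], visited so far: [30, 21, 33, 1, 26, 37, 10, 35, 45]
  queue [39] -> pop 39, enqueue [none], visited so far: [30, 21, 33, 1, 26, 37, 10, 35, 45, 39]
Result: [30, 21, 33, 1, 26, 37, 10, 35, 45, 39]


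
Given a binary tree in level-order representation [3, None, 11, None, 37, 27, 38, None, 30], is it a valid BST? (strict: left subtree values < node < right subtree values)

Level-order array: [3, None, 11, None, 37, 27, 38, None, 30]
Validate using subtree bounds (lo, hi): at each node, require lo < value < hi,
then recurse left with hi=value and right with lo=value.
Preorder trace (stopping at first violation):
  at node 3 with bounds (-inf, +inf): OK
  at node 11 with bounds (3, +inf): OK
  at node 37 with bounds (11, +inf): OK
  at node 27 with bounds (11, 37): OK
  at node 30 with bounds (27, 37): OK
  at node 38 with bounds (37, +inf): OK
No violation found at any node.
Result: Valid BST


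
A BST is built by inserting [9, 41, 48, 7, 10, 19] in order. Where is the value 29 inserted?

Starting tree (level order): [9, 7, 41, None, None, 10, 48, None, 19]
Insertion path: 9 -> 41 -> 10 -> 19
Result: insert 29 as right child of 19
Final tree (level order): [9, 7, 41, None, None, 10, 48, None, 19, None, None, None, 29]


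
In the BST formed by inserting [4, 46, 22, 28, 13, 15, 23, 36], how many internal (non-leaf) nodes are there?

Tree built from: [4, 46, 22, 28, 13, 15, 23, 36]
Tree (level-order array): [4, None, 46, 22, None, 13, 28, None, 15, 23, 36]
Rule: An internal node has at least one child.
Per-node child counts:
  node 4: 1 child(ren)
  node 46: 1 child(ren)
  node 22: 2 child(ren)
  node 13: 1 child(ren)
  node 15: 0 child(ren)
  node 28: 2 child(ren)
  node 23: 0 child(ren)
  node 36: 0 child(ren)
Matching nodes: [4, 46, 22, 13, 28]
Count of internal (non-leaf) nodes: 5
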